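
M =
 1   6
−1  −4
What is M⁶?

tr M = −3 and det M = 2, so the characteristic polynomial is λ² − (−3)λ + (2) with roots −1 and −2.
Eigenvectors give P = [[3, 2], [−1, −1]] with P⁻¹ = [[1, 2], [−1, −3]], and M = P·diag(−1, −2)·P⁻¹.
Then M⁶ = P·diag(1, 64)·P⁻¹ = [[3, 128], [−1, −64]] · [[1, 2], [−1, −3]] = [[−125, −378], [63, 190]].

[[−125, −378], [63, 190]]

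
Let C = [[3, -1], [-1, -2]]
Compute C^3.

C^2 = [[10, -1], [-1, 5]]
C^3 = [[31, -8], [-8, -9]]

[[31, -8], [-8, -9]]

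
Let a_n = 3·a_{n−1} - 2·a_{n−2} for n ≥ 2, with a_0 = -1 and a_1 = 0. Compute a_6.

62

With companion matrix Q = [[3, -2], [1, 0]], [a_n, a_{n−1}]ᵀ = Q·[a_{n−1}, a_{n−2}]ᵀ, so [a_6, a_5]ᵀ = Q⁵·[a_1, a_0]ᵀ.
Q⁵ = [[63, -62], [31, -30]], giving [a_6, a_5]ᵀ = [[62], [30]].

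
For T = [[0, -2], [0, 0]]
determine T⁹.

[[0, 0], [0, 0]]

T is strictly triangular, hence nilpotent: T² = 0, so T⁹ = 0.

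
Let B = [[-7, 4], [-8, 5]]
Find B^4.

tr B = -2 and det B = -3, so the characteristic polynomial is λ² − (-2)λ + (-3) with roots 1 and -3.
Eigenvectors give P = [[-1, 1], [-2, 1]] with P⁻¹ = [[1, -1], [2, -1]], and B = P·diag(1, -3)·P⁻¹.
Then B^4 = P·diag(1, 81)·P⁻¹ = [[-1, 81], [-2, 81]] · [[1, -1], [2, -1]] = [[161, -80], [160, -79]].

[[161, -80], [160, -79]]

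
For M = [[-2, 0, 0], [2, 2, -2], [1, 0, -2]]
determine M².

[[4, 0, 0], [-2, 4, 0], [-4, 0, 4]]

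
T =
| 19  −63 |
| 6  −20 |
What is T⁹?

[[3079, −10773], [1026, −3590]]

tr T = −1 and det T = −2, so the characteristic polynomial is λ² − (−1)λ + (−2) with roots −2 and 1.
Eigenvectors give P = [[3, 7], [1, 2]] with P⁻¹ = [[−2, 7], [1, −3]], and T = P·diag(−2, 1)·P⁻¹.
Then T⁹ = P·diag(−512, 1)·P⁻¹ = [[−1536, 7], [−512, 2]] · [[−2, 7], [1, −3]] = [[3079, −10773], [1026, −3590]].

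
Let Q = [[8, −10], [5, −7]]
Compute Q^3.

[[62, −70], [35, −43]]

tr Q = 1 and det Q = −6, so the characteristic polynomial is λ² − (1)λ + (−6) with roots 3 and −2.
Eigenvectors give P = [[2, 1], [1, 1]] with P⁻¹ = [[1, −1], [−1, 2]], and Q = P·diag(3, −2)·P⁻¹.
Then Q^3 = P·diag(27, −8)·P⁻¹ = [[54, −8], [27, −8]] · [[1, −1], [−1, 2]] = [[62, −70], [35, −43]].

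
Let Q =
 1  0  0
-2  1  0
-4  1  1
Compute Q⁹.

Q = I + N where N = [[0, 0, 0], [-2, 0, 0], [-4, 1, 0]] is strictly lower-triangular, so N³ = 0.
(I + N)⁹ = I + 9·N + 36·N² = [[1, 0, 0], [-18, 1, 0], [-108, 9, 1]].

[[1, 0, 0], [-18, 1, 0], [-108, 9, 1]]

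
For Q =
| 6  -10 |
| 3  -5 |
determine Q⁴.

[[6, -10], [3, -5]]

Q² = Q (a projection; rank 1, trace 1), so Q⁴ = Q.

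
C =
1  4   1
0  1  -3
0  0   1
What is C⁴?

C = I + N where N = [[0, 4, 1], [0, 0, -3], [0, 0, 0]] is strictly upper-triangular, so N³ = 0.
(I + N)⁴ = I + 4·N + 6·N² = [[1, 16, -68], [0, 1, -12], [0, 0, 1]].

[[1, 16, -68], [0, 1, -12], [0, 0, 1]]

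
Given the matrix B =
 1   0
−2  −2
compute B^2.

[[1, 0], [2, 4]]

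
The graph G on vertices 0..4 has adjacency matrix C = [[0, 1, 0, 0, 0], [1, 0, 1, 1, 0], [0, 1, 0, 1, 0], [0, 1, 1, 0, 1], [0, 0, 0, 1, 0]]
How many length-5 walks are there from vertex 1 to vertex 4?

7

The number of length-5 walks from vertex 1 to vertex 4 is entry (1,4) of C^5, where C is the adjacency matrix.
C^2 = [[1, 0, 1, 1, 0], [0, 3, 1, 1, 1], [1, 1, 2, 1, 1], [1, 1, 1, 3, 0], [0, 1, 1, 0, 1]]
C^3 = [[0, 3, 1, 1, 1], [3, 2, 4, 5, 1], [1, 4, 2, 4, 1], [1, 5, 4, 2, 3], [1, 1, 1, 3, 0]]
C^4 = [[3, 2, 4, 5, 1], [2, 12, 7, 7, 5], [4, 7, 8, 7, 4], [5, 7, 7, 12, 2], [1, 5, 4, 2, 3]]
C^5 = [[2, 12, 7, 7, 5], [12, 16, 19, 24, 7], [7, 19, 14, 19, 7], [7, 24, 19, 16, 12], [5, 7, 7, 12, 2]]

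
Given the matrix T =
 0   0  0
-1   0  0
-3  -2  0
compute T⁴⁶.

[[0, 0, 0], [0, 0, 0], [0, 0, 0]]

T is strictly triangular, hence nilpotent: T³ = 0, so T⁴⁶ = 0.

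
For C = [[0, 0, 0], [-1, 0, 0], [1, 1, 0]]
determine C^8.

C is strictly triangular, hence nilpotent: C^3 = 0, so C^8 = 0.

[[0, 0, 0], [0, 0, 0], [0, 0, 0]]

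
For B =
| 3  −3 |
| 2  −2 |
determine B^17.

B² = B (a projection; rank 1, trace 1), so B^17 = B.

[[3, −3], [2, −2]]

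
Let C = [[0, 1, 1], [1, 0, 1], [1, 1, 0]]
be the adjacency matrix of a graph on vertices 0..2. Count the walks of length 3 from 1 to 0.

3

The number of length-3 walks from vertex 1 to vertex 0 is entry (1,0) of C³, where C is the adjacency matrix.
C² = [[2, 1, 1], [1, 2, 1], [1, 1, 2]]
C³ = [[2, 3, 3], [3, 2, 3], [3, 3, 2]]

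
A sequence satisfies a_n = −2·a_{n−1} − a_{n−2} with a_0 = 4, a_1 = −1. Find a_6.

−14

With companion matrix C = [[−2, −1], [1, 0]], [a_n, a_{n−1}]ᵀ = C·[a_{n−1}, a_{n−2}]ᵀ, so [a_6, a_5]ᵀ = C⁵·[a_1, a_0]ᵀ.
C⁵ = [[−6, −5], [5, 4]], giving [a_6, a_5]ᵀ = [[−14], [11]].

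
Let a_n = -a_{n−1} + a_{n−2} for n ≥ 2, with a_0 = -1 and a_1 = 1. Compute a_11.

144

With companion matrix B = [[-1, 1], [1, 0]], [a_n, a_{n−1}]ᵀ = B·[a_{n−1}, a_{n−2}]ᵀ, so [a_11, a_10]ᵀ = B^10·[a_1, a_0]ᵀ.
B^10 = [[89, -55], [-55, 34]], giving [a_11, a_10]ᵀ = [[144], [-89]].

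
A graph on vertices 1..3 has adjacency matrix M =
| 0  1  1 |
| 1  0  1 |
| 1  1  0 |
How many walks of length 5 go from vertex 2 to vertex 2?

The number of length-5 walks from vertex 2 to vertex 2 is entry (2,2) of M⁵, where M is the adjacency matrix.
M² = [[2, 1, 1], [1, 2, 1], [1, 1, 2]]
M³ = [[2, 3, 3], [3, 2, 3], [3, 3, 2]]
M⁴ = [[6, 5, 5], [5, 6, 5], [5, 5, 6]]
M⁵ = [[10, 11, 11], [11, 10, 11], [11, 11, 10]]

10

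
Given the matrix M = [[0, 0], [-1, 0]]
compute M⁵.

[[0, 0], [0, 0]]

M is strictly triangular, hence nilpotent: M² = 0, so M⁵ = 0.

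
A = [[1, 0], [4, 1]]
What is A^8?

A = I + N where N = [[0, 0], [4, 0]] is strictly lower-triangular, so N^2 = 0.
(I + N)^8 = I + 8·N = [[1, 0], [32, 1]].

[[1, 0], [32, 1]]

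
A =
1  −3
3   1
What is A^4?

A^2 = [[−8, −6], [6, −8]]
A^3 = [[−26, 18], [−18, −26]]
A^4 = [[28, 96], [−96, 28]]

[[28, 96], [−96, 28]]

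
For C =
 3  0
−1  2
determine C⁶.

tr C = 5 and det C = 6, so the characteristic polynomial is λ² − (5)λ + (6) with roots 3 and 2.
Eigenvectors give P = [[−1, 0], [1, 1]] with P⁻¹ = [[−1, 0], [1, 1]], and C = P·diag(3, 2)·P⁻¹.
Then C⁶ = P·diag(729, 64)·P⁻¹ = [[−729, 0], [729, 64]] · [[−1, 0], [1, 1]] = [[729, 0], [−665, 64]].

[[729, 0], [−665, 64]]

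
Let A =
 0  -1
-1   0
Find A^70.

[[1, 0], [0, 1]]

A² = I (check: tr A = 0 and det A = -1), so A^70 = I since 70 is even.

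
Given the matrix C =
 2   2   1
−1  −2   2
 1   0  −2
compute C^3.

C^2 = [[3, 0, 4], [2, 2, −9], [0, 2, 5]]
C^3 = [[10, 6, −5], [−7, 0, 24], [3, −4, −6]]

[[10, 6, −5], [−7, 0, 24], [3, −4, −6]]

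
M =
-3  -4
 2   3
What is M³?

M² = I (check: tr M = 0 and det M = -1), so M³ = M since 3 is odd.

[[-3, -4], [2, 3]]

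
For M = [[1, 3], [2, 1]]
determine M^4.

[[73, 84], [56, 73]]

M^2 = [[7, 6], [4, 7]]
M^3 = [[19, 27], [18, 19]]
M^4 = [[73, 84], [56, 73]]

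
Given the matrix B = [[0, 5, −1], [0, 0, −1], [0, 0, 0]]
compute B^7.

B is strictly triangular, hence nilpotent: B^3 = 0, so B^7 = 0.

[[0, 0, 0], [0, 0, 0], [0, 0, 0]]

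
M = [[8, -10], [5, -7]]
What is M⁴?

[[146, -130], [65, -49]]

tr M = 1 and det M = -6, so the characteristic polynomial is λ² − (1)λ + (-6) with roots -2 and 3.
Eigenvectors give P = [[-1, -2], [-1, -1]] with P⁻¹ = [[1, -2], [-1, 1]], and M = P·diag(-2, 3)·P⁻¹.
Then M⁴ = P·diag(16, 81)·P⁻¹ = [[-16, -162], [-16, -81]] · [[1, -2], [-1, 1]] = [[146, -130], [65, -49]].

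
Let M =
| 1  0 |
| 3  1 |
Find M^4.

M = I + N where N = [[0, 0], [3, 0]] is strictly lower-triangular, so N^2 = 0.
(I + N)^4 = I + 4·N = [[1, 0], [12, 1]].

[[1, 0], [12, 1]]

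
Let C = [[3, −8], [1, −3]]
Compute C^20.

C² = I (check: tr C = 0 and det C = −1), so C^20 = I since 20 is even.

[[1, 0], [0, 1]]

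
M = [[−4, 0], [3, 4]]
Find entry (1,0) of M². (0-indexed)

0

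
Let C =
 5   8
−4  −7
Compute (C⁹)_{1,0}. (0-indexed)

−19684

tr C = −2 and det C = −3, so the characteristic polynomial is λ² − (−2)λ + (−3) with roots −3 and 1.
Eigenvectors give P = [[−1, −2], [1, 1]] with P⁻¹ = [[1, 2], [−1, −1]], and C = P·diag(−3, 1)·P⁻¹.
Then C⁹ = P·diag(−19683, 1)·P⁻¹ = [[19683, −2], [−19683, 1]] · [[1, 2], [−1, −1]] = [[19685, 39368], [−19684, −39367]].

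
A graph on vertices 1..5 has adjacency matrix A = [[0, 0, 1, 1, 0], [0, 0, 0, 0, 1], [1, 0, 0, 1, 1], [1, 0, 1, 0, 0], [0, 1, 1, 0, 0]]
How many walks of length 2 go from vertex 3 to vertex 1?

1

The number of length-2 walks from vertex 3 to vertex 1 is entry (3,1) of A², where A is the adjacency matrix.
A² = [[2, 0, 1, 1, 1], [0, 1, 1, 0, 0], [1, 1, 3, 1, 0], [1, 0, 1, 2, 1], [1, 0, 0, 1, 2]]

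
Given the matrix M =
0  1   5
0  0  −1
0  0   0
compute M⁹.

[[0, 0, 0], [0, 0, 0], [0, 0, 0]]

M is strictly triangular, hence nilpotent: M³ = 0, so M⁹ = 0.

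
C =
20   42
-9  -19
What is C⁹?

tr C = 1 and det C = -2, so the characteristic polynomial is λ² − (1)λ + (-2) with roots 2 and -1.
Eigenvectors give P = [[-7, 2], [3, -1]] with P⁻¹ = [[-1, -2], [-3, -7]], and C = P·diag(2, -1)·P⁻¹.
Then C⁹ = P·diag(512, -1)·P⁻¹ = [[-3584, -2], [1536, 1]] · [[-1, -2], [-3, -7]] = [[3590, 7182], [-1539, -3079]].

[[3590, 7182], [-1539, -3079]]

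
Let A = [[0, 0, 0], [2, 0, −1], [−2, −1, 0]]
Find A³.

[[0, 0, 0], [2, 0, −1], [−2, −1, 0]]

A² = [[0, 0, 0], [2, 1, 0], [−2, 0, 1]]
A³ = [[0, 0, 0], [2, 0, −1], [−2, −1, 0]]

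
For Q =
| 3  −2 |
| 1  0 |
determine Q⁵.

[[63, −62], [31, −30]]

tr Q = 3 and det Q = 2, so the characteristic polynomial is λ² − (3)λ + (2) with roots 2 and 1.
Eigenvectors give P = [[2, 1], [1, 1]] with P⁻¹ = [[1, −1], [−1, 2]], and Q = P·diag(2, 1)·P⁻¹.
Then Q⁵ = P·diag(32, 1)·P⁻¹ = [[64, 1], [32, 1]] · [[1, −1], [−1, 2]] = [[63, −62], [31, −30]].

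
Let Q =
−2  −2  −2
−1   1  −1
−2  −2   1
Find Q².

[[10, 6, 4], [3, 5, 0], [4, 0, 7]]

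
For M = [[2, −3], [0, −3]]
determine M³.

[[8, −21], [0, −27]]

M² = [[4, 3], [0, 9]]
M³ = [[8, −21], [0, −27]]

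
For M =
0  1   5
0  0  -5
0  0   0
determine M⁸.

[[0, 0, 0], [0, 0, 0], [0, 0, 0]]

M is strictly triangular, hence nilpotent: M³ = 0, so M⁸ = 0.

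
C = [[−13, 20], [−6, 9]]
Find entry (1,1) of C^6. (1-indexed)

tr C = −4 and det C = 3, so the characteristic polynomial is λ² − (−4)λ + (3) with roots −1 and −3.
Eigenvectors give P = [[−5, 2], [−3, 1]] with P⁻¹ = [[1, −2], [3, −5]], and C = P·diag(−1, −3)·P⁻¹.
Then C^6 = P·diag(1, 729)·P⁻¹ = [[−5, 1458], [−3, 729]] · [[1, −2], [3, −5]] = [[4369, −7280], [2184, −3639]].

4369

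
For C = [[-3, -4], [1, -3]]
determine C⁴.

C² = [[5, 24], [-6, 5]]
C³ = [[9, -92], [23, 9]]
C⁴ = [[-119, 240], [-60, -119]]

[[-119, 240], [-60, -119]]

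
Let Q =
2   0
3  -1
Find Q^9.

[[512, 0], [513, -1]]

tr Q = 1 and det Q = -2, so the characteristic polynomial is λ² − (1)λ + (-2) with roots -1 and 2.
Eigenvectors give P = [[0, -1], [-1, -1]] with P⁻¹ = [[1, -1], [-1, 0]], and Q = P·diag(-1, 2)·P⁻¹.
Then Q^9 = P·diag(-1, 512)·P⁻¹ = [[0, -512], [1, -512]] · [[1, -1], [-1, 0]] = [[512, 0], [513, -1]].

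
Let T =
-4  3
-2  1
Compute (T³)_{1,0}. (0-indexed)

-14

tr T = -3 and det T = 2, so the characteristic polynomial is λ² − (-3)λ + (2) with roots -1 and -2.
Eigenvectors give P = [[1, 3], [1, 2]] with P⁻¹ = [[-2, 3], [1, -1]], and T = P·diag(-1, -2)·P⁻¹.
Then T³ = P·diag(-1, -8)·P⁻¹ = [[-1, -24], [-1, -16]] · [[-2, 3], [1, -1]] = [[-22, 21], [-14, 13]].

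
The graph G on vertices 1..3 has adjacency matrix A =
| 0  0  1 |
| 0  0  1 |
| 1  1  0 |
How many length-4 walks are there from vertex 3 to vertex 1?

0

The number of length-4 walks from vertex 3 to vertex 1 is entry (3,1) of A^4, where A is the adjacency matrix.
A^2 = [[1, 1, 0], [1, 1, 0], [0, 0, 2]]
A^3 = [[0, 0, 2], [0, 0, 2], [2, 2, 0]]
A^4 = [[2, 2, 0], [2, 2, 0], [0, 0, 4]]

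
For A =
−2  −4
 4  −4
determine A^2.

[[−12, 24], [−24, 0]]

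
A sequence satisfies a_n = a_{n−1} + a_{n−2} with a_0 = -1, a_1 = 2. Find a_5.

With companion matrix M = [[1, 1], [1, 0]], [a_n, a_{n−1}]ᵀ = M·[a_{n−1}, a_{n−2}]ᵀ, so [a_5, a_4]ᵀ = M⁴·[a_1, a_0]ᵀ.
M⁴ = [[5, 3], [3, 2]], giving [a_5, a_4]ᵀ = [[7], [4]].

7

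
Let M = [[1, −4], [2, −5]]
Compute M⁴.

tr M = −4 and det M = 3, so the characteristic polynomial is λ² − (−4)λ + (3) with roots −1 and −3.
Eigenvectors give P = [[−2, 1], [−1, 1]] with P⁻¹ = [[−1, 1], [−1, 2]], and M = P·diag(−1, −3)·P⁻¹.
Then M⁴ = P·diag(1, 81)·P⁻¹ = [[−2, 81], [−1, 81]] · [[−1, 1], [−1, 2]] = [[−79, 160], [−80, 161]].

[[−79, 160], [−80, 161]]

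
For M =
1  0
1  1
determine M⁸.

M = I + N where N = [[0, 0], [1, 0]] is strictly lower-triangular, so N² = 0.
(I + N)⁸ = I + 8·N = [[1, 0], [8, 1]].

[[1, 0], [8, 1]]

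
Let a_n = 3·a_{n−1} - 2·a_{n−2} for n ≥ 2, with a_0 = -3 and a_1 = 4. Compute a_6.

With companion matrix Q = [[3, -2], [1, 0]], [a_n, a_{n−1}]ᵀ = Q·[a_{n−1}, a_{n−2}]ᵀ, so [a_6, a_5]ᵀ = Q^5·[a_1, a_0]ᵀ.
Q^5 = [[63, -62], [31, -30]], giving [a_6, a_5]ᵀ = [[438], [214]].

438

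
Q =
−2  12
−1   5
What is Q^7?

tr Q = 3 and det Q = 2, so the characteristic polynomial is λ² − (3)λ + (2) with roots 1 and 2.
Eigenvectors give P = [[4, 3], [1, 1]] with P⁻¹ = [[1, −3], [−1, 4]], and Q = P·diag(1, 2)·P⁻¹.
Then Q^7 = P·diag(1, 128)·P⁻¹ = [[4, 384], [1, 128]] · [[1, −3], [−1, 4]] = [[−380, 1524], [−127, 509]].

[[−380, 1524], [−127, 509]]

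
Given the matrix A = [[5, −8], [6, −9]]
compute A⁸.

tr A = −4 and det A = 3, so the characteristic polynomial is λ² − (−4)λ + (3) with roots −1 and −3.
Eigenvectors give P = [[4, 1], [3, 1]] with P⁻¹ = [[1, −1], [−3, 4]], and A = P·diag(−1, −3)·P⁻¹.
Then A⁸ = P·diag(1, 6561)·P⁻¹ = [[4, 6561], [3, 6561]] · [[1, −1], [−3, 4]] = [[−19679, 26240], [−19680, 26241]].

[[−19679, 26240], [−19680, 26241]]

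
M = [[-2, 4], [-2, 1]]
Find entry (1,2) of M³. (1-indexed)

M² = [[-4, -4], [2, -7]]
M³ = [[16, -20], [10, 1]]

-20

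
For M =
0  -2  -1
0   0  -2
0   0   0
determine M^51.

M is strictly triangular, hence nilpotent: M^3 = 0, so M^51 = 0.

[[0, 0, 0], [0, 0, 0], [0, 0, 0]]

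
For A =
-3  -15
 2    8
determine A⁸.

[[-31269, -94575], [12610, 38086]]

tr A = 5 and det A = 6, so the characteristic polynomial is λ² − (5)λ + (6) with roots 2 and 3.
Eigenvectors give P = [[-3, -5], [1, 2]] with P⁻¹ = [[-2, -5], [1, 3]], and A = P·diag(2, 3)·P⁻¹.
Then A⁸ = P·diag(256, 6561)·P⁻¹ = [[-768, -32805], [256, 13122]] · [[-2, -5], [1, 3]] = [[-31269, -94575], [12610, 38086]].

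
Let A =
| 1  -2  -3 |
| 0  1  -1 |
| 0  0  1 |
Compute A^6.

A = I + N where N = [[0, -2, -3], [0, 0, -1], [0, 0, 0]] is strictly upper-triangular, so N^3 = 0.
(I + N)^6 = I + 6·N + 15·N^2 = [[1, -12, 12], [0, 1, -6], [0, 0, 1]].

[[1, -12, 12], [0, 1, -6], [0, 0, 1]]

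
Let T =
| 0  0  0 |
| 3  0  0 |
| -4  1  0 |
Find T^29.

[[0, 0, 0], [0, 0, 0], [0, 0, 0]]

T is strictly triangular, hence nilpotent: T^3 = 0, so T^29 = 0.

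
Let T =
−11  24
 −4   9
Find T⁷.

tr T = −2 and det T = −3, so the characteristic polynomial is λ² − (−2)λ + (−3) with roots 1 and −3.
Eigenvectors give P = [[−2, 3], [−1, 1]] with P⁻¹ = [[1, −3], [1, −2]], and T = P·diag(1, −3)·P⁻¹.
Then T⁷ = P·diag(1, −2187)·P⁻¹ = [[−2, −6561], [−1, −2187]] · [[1, −3], [1, −2]] = [[−6563, 13128], [−2188, 4377]].

[[−6563, 13128], [−2188, 4377]]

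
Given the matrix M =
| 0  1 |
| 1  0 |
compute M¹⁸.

[[1, 0], [0, 1]]

M² = I (check: tr M = 0 and det M = -1), so M¹⁸ = I since 18 is even.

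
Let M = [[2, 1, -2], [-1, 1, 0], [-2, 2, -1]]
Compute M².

[[7, -1, -2], [-3, 0, 2], [-4, -2, 5]]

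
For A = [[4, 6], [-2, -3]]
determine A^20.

A² = A (a projection; rank 1, trace 1), so A^20 = A.

[[4, 6], [-2, -3]]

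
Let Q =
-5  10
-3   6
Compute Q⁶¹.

Q² = Q (a projection; rank 1, trace 1), so Q⁶¹ = Q.

[[-5, 10], [-3, 6]]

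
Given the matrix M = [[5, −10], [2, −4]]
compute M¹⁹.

[[5, −10], [2, −4]]

M² = M (a projection; rank 1, trace 1), so M¹⁹ = M.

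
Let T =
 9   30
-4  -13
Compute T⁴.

[[-399, -1200], [160, 481]]

tr T = -4 and det T = 3, so the characteristic polynomial is λ² − (-4)λ + (3) with roots -1 and -3.
Eigenvectors give P = [[-3, 5], [1, -2]] with P⁻¹ = [[-2, -5], [-1, -3]], and T = P·diag(-1, -3)·P⁻¹.
Then T⁴ = P·diag(1, 81)·P⁻¹ = [[-3, 405], [1, -162]] · [[-2, -5], [-1, -3]] = [[-399, -1200], [160, 481]].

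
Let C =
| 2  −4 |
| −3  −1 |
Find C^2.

[[16, −4], [−3, 13]]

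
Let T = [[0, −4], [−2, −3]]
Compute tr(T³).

−99

T² = [[8, 12], [6, 17]]
T³ = [[−24, −68], [−34, −75]]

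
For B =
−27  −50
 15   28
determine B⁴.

tr B = 1 and det B = −6, so the characteristic polynomial is λ² − (1)λ + (−6) with roots −2 and 3.
Eigenvectors give P = [[−2, −5], [1, 3]] with P⁻¹ = [[−3, −5], [1, 2]], and B = P·diag(−2, 3)·P⁻¹.
Then B⁴ = P·diag(16, 81)·P⁻¹ = [[−32, −405], [16, 243]] · [[−3, −5], [1, 2]] = [[−309, −650], [195, 406]].

[[−309, −650], [195, 406]]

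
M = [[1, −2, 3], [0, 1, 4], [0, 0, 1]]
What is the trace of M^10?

3

M = I + N where N = [[0, −2, 3], [0, 0, 4], [0, 0, 0]] is strictly upper-triangular, so N^3 = 0.
(I + N)^10 = I + 10·N + 45·N^2 = [[1, −20, −330], [0, 1, 40], [0, 0, 1]].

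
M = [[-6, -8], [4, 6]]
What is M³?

[[-24, -32], [16, 24]]

tr M = 0 and det M = -4, so the characteristic polynomial is λ² − (0)λ + (-4) with roots 2 and -2.
Eigenvectors give P = [[-1, -2], [1, 1]] with P⁻¹ = [[1, 2], [-1, -1]], and M = P·diag(2, -2)·P⁻¹.
Then M³ = P·diag(8, -8)·P⁻¹ = [[-8, 16], [8, -8]] · [[1, 2], [-1, -1]] = [[-24, -32], [16, 24]].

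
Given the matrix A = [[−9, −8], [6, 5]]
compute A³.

[[−105, −104], [78, 77]]

tr A = −4 and det A = 3, so the characteristic polynomial is λ² − (−4)λ + (3) with roots −1 and −3.
Eigenvectors give P = [[−1, −4], [1, 3]] with P⁻¹ = [[3, 4], [−1, −1]], and A = P·diag(−1, −3)·P⁻¹.
Then A³ = P·diag(−1, −27)·P⁻¹ = [[1, 108], [−1, −81]] · [[3, 4], [−1, −1]] = [[−105, −104], [78, 77]].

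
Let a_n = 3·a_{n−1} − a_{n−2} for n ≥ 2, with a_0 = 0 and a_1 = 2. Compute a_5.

110

With companion matrix Q = [[3, −1], [1, 0]], [a_n, a_{n−1}]ᵀ = Q·[a_{n−1}, a_{n−2}]ᵀ, so [a_5, a_4]ᵀ = Q^4·[a_1, a_0]ᵀ.
Q^4 = [[55, −21], [21, −8]], giving [a_5, a_4]ᵀ = [[110], [42]].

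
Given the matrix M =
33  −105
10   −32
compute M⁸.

[[44391, −132405], [12610, −37574]]

tr M = 1 and det M = −6, so the characteristic polynomial is λ² − (1)λ + (−6) with roots 3 and −2.
Eigenvectors give P = [[7, 3], [2, 1]] with P⁻¹ = [[1, −3], [−2, 7]], and M = P·diag(3, −2)·P⁻¹.
Then M⁸ = P·diag(6561, 256)·P⁻¹ = [[45927, 768], [13122, 256]] · [[1, −3], [−2, 7]] = [[44391, −132405], [12610, −37574]].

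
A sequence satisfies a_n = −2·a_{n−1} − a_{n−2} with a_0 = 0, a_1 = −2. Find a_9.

With companion matrix C = [[−2, −1], [1, 0]], [a_n, a_{n−1}]ᵀ = C·[a_{n−1}, a_{n−2}]ᵀ, so [a_9, a_8]ᵀ = C⁸·[a_1, a_0]ᵀ.
C⁸ = [[9, 8], [−8, −7]], giving [a_9, a_8]ᵀ = [[−18], [16]].

−18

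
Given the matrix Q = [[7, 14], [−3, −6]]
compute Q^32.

[[7, 14], [−3, −6]]

Q² = Q (a projection; rank 1, trace 1), so Q^32 = Q.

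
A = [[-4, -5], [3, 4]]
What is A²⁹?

[[-4, -5], [3, 4]]

A² = I (check: tr A = 0 and det A = -1), so A²⁹ = A since 29 is odd.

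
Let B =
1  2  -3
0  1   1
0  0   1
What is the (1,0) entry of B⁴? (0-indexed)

B = I + N where N = [[0, 2, -3], [0, 0, 1], [0, 0, 0]] is strictly upper-triangular, so N³ = 0.
(I + N)⁴ = I + 4·N + 6·N² = [[1, 8, 0], [0, 1, 4], [0, 0, 1]].

0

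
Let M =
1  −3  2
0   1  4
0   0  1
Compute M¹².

M = I + N where N = [[0, −3, 2], [0, 0, 4], [0, 0, 0]] is strictly upper-triangular, so N³ = 0.
(I + N)¹² = I + 12·N + 66·N² = [[1, −36, −768], [0, 1, 48], [0, 0, 1]].

[[1, −36, −768], [0, 1, 48], [0, 0, 1]]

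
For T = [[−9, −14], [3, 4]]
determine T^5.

tr T = −5 and det T = 6, so the characteristic polynomial is λ² − (−5)λ + (6) with roots −3 and −2.
Eigenvectors give P = [[7, −2], [−3, 1]] with P⁻¹ = [[1, 2], [3, 7]], and T = P·diag(−3, −2)·P⁻¹.
Then T^5 = P·diag(−243, −32)·P⁻¹ = [[−1701, 64], [729, −32]] · [[1, 2], [3, 7]] = [[−1509, −2954], [633, 1234]].

[[−1509, −2954], [633, 1234]]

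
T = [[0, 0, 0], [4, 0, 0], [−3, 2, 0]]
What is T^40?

[[0, 0, 0], [0, 0, 0], [0, 0, 0]]

T is strictly triangular, hence nilpotent: T^3 = 0, so T^40 = 0.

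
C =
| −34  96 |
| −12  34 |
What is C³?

tr C = 0 and det C = −4, so the characteristic polynomial is λ² − (0)λ + (−4) with roots −2 and 2.
Eigenvectors give P = [[3, −8], [1, −3]] with P⁻¹ = [[3, −8], [1, −3]], and C = P·diag(−2, 2)·P⁻¹.
Then C³ = P·diag(−8, 8)·P⁻¹ = [[−24, −64], [−8, −24]] · [[3, −8], [1, −3]] = [[−136, 384], [−48, 136]].

[[−136, 384], [−48, 136]]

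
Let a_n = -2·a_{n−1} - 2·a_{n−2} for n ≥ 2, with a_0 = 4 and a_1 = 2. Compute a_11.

With companion matrix M = [[-2, -2], [1, 0]], [a_n, a_{n−1}]ᵀ = M·[a_{n−1}, a_{n−2}]ᵀ, so [a_11, a_10]ᵀ = M¹⁰·[a_1, a_0]ᵀ.
M¹⁰ = [[32, 64], [-32, -32]], giving [a_11, a_10]ᵀ = [[320], [-192]].

320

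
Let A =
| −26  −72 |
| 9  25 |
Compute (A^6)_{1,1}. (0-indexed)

tr A = −1 and det A = −2, so the characteristic polynomial is λ² − (−1)λ + (−2) with roots 1 and −2.
Eigenvectors give P = [[−8, −3], [3, 1]] with P⁻¹ = [[1, 3], [−3, −8]], and A = P·diag(1, −2)·P⁻¹.
Then A^6 = P·diag(1, 64)·P⁻¹ = [[−8, −192], [3, 64]] · [[1, 3], [−3, −8]] = [[568, 1512], [−189, −503]].

−503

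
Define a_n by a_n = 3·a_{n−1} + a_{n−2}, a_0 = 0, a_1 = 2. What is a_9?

With companion matrix C = [[3, 1], [1, 0]], [a_n, a_{n−1}]ᵀ = C·[a_{n−1}, a_{n−2}]ᵀ, so [a_9, a_8]ᵀ = C⁸·[a_1, a_0]ᵀ.
C⁸ = [[12970, 3927], [3927, 1189]], giving [a_9, a_8]ᵀ = [[25940], [7854]].

25940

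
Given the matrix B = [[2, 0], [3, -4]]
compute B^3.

B^2 = [[4, 0], [-6, 16]]
B^3 = [[8, 0], [36, -64]]

[[8, 0], [36, -64]]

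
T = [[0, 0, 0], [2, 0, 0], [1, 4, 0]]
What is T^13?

T is strictly triangular, hence nilpotent: T^3 = 0, so T^13 = 0.

[[0, 0, 0], [0, 0, 0], [0, 0, 0]]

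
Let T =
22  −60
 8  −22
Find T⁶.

[[64, 0], [0, 64]]

tr T = 0 and det T = −4, so the characteristic polynomial is λ² − (0)λ + (−4) with roots −2 and 2.
Eigenvectors give P = [[5, 3], [2, 1]] with P⁻¹ = [[−1, 3], [2, −5]], and T = P·diag(−2, 2)·P⁻¹.
Then T⁶ = P·diag(64, 64)·P⁻¹ = [[320, 192], [128, 64]] · [[−1, 3], [2, −5]] = [[64, 0], [0, 64]].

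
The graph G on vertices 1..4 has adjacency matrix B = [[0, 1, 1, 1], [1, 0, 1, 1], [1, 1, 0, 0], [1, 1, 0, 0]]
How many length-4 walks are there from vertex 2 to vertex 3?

9

The number of length-4 walks from vertex 2 to vertex 3 is entry (2,3) of B⁴, where B is the adjacency matrix.
B² = [[3, 2, 1, 1], [2, 3, 1, 1], [1, 1, 2, 2], [1, 1, 2, 2]]
B³ = [[4, 5, 5, 5], [5, 4, 5, 5], [5, 5, 2, 2], [5, 5, 2, 2]]
B⁴ = [[15, 14, 9, 9], [14, 15, 9, 9], [9, 9, 10, 10], [9, 9, 10, 10]]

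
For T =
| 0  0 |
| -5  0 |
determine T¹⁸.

[[0, 0], [0, 0]]

T is strictly triangular, hence nilpotent: T² = 0, so T¹⁸ = 0.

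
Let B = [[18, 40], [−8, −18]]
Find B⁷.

[[1152, 2560], [−512, −1152]]

tr B = 0 and det B = −4, so the characteristic polynomial is λ² − (0)λ + (−4) with roots 2 and −2.
Eigenvectors give P = [[5, −2], [−2, 1]] with P⁻¹ = [[1, 2], [2, 5]], and B = P·diag(2, −2)·P⁻¹.
Then B⁷ = P·diag(128, −128)·P⁻¹ = [[640, 256], [−256, −128]] · [[1, 2], [2, 5]] = [[1152, 2560], [−512, −1152]].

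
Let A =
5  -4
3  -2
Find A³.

tr A = 3 and det A = 2, so the characteristic polynomial is λ² − (3)λ + (2) with roots 2 and 1.
Eigenvectors give P = [[4, 1], [3, 1]] with P⁻¹ = [[1, -1], [-3, 4]], and A = P·diag(2, 1)·P⁻¹.
Then A³ = P·diag(8, 1)·P⁻¹ = [[32, 1], [24, 1]] · [[1, -1], [-3, 4]] = [[29, -28], [21, -20]].

[[29, -28], [21, -20]]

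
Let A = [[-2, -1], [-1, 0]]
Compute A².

[[5, 2], [2, 1]]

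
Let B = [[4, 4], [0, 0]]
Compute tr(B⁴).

B² = [[16, 16], [0, 0]]
B³ = [[64, 64], [0, 0]]
B⁴ = [[256, 256], [0, 0]]

256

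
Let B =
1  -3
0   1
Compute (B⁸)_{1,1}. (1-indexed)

1

B = I + N where N = [[0, -3], [0, 0]] is strictly upper-triangular, so N² = 0.
(I + N)⁸ = I + 8·N = [[1, -24], [0, 1]].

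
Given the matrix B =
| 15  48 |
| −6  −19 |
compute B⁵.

tr B = −4 and det B = 3, so the characteristic polynomial is λ² − (−4)λ + (3) with roots −3 and −1.
Eigenvectors give P = [[−8, −3], [3, 1]] with P⁻¹ = [[1, 3], [−3, −8]], and B = P·diag(−3, −1)·P⁻¹.
Then B⁵ = P·diag(−243, −1)·P⁻¹ = [[1944, 3], [−729, −1]] · [[1, 3], [−3, −8]] = [[1935, 5808], [−726, −2179]].

[[1935, 5808], [−726, −2179]]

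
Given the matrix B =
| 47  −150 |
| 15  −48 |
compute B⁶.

tr B = −1 and det B = −6, so the characteristic polynomial is λ² − (−1)λ + (−6) with roots 2 and −3.
Eigenvectors give P = [[10, −3], [3, −1]] with P⁻¹ = [[1, −3], [3, −10]], and B = P·diag(2, −3)·P⁻¹.
Then B⁶ = P·diag(64, 729)·P⁻¹ = [[640, −2187], [192, −729]] · [[1, −3], [3, −10]] = [[−5921, 19950], [−1995, 6714]].

[[−5921, 19950], [−1995, 6714]]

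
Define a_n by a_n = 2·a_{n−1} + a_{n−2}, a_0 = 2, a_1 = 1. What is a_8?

With companion matrix B = [[2, 1], [1, 0]], [a_n, a_{n−1}]ᵀ = B·[a_{n−1}, a_{n−2}]ᵀ, so [a_8, a_7]ᵀ = B⁷·[a_1, a_0]ᵀ.
B⁷ = [[408, 169], [169, 70]], giving [a_8, a_7]ᵀ = [[746], [309]].

746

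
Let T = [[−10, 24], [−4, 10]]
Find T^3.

tr T = 0 and det T = −4, so the characteristic polynomial is λ² − (0)λ + (−4) with roots 2 and −2.
Eigenvectors give P = [[−2, −3], [−1, −1]] with P⁻¹ = [[1, −3], [−1, 2]], and T = P·diag(2, −2)·P⁻¹.
Then T^3 = P·diag(8, −8)·P⁻¹ = [[−16, 24], [−8, 8]] · [[1, −3], [−1, 2]] = [[−40, 96], [−16, 40]].

[[−40, 96], [−16, 40]]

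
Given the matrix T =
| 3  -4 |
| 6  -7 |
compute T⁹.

[[39363, -39364], [59046, -59047]]

tr T = -4 and det T = 3, so the characteristic polynomial is λ² − (-4)λ + (3) with roots -3 and -1.
Eigenvectors give P = [[-2, 1], [-3, 1]] with P⁻¹ = [[1, -1], [3, -2]], and T = P·diag(-3, -1)·P⁻¹.
Then T⁹ = P·diag(-19683, -1)·P⁻¹ = [[39366, -1], [59049, -1]] · [[1, -1], [3, -2]] = [[39363, -39364], [59046, -59047]].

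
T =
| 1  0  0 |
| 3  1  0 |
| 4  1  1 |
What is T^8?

[[1, 0, 0], [24, 1, 0], [116, 8, 1]]

T = I + N where N = [[0, 0, 0], [3, 0, 0], [4, 1, 0]] is strictly lower-triangular, so N^3 = 0.
(I + N)^8 = I + 8·N + 28·N^2 = [[1, 0, 0], [24, 1, 0], [116, 8, 1]].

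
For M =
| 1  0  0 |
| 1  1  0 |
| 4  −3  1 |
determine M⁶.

[[1, 0, 0], [6, 1, 0], [−21, −18, 1]]

M = I + N where N = [[0, 0, 0], [1, 0, 0], [4, −3, 0]] is strictly lower-triangular, so N³ = 0.
(I + N)⁶ = I + 6·N + 15·N² = [[1, 0, 0], [6, 1, 0], [−21, −18, 1]].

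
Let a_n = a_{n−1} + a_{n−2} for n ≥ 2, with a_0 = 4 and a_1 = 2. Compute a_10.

With companion matrix T = [[1, 1], [1, 0]], [a_n, a_{n−1}]ᵀ = T·[a_{n−1}, a_{n−2}]ᵀ, so [a_10, a_9]ᵀ = T^9·[a_1, a_0]ᵀ.
T^9 = [[55, 34], [34, 21]], giving [a_10, a_9]ᵀ = [[246], [152]].

246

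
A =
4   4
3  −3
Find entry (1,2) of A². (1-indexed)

4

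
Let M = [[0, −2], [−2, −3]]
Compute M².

[[4, 6], [6, 13]]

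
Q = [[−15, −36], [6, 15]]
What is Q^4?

[[81, 0], [0, 81]]

tr Q = 0 and det Q = −9, so the characteristic polynomial is λ² − (0)λ + (−9) with roots 3 and −3.
Eigenvectors give P = [[2, 3], [−1, −1]] with P⁻¹ = [[−1, −3], [1, 2]], and Q = P·diag(3, −3)·P⁻¹.
Then Q^4 = P·diag(81, 81)·P⁻¹ = [[162, 243], [−81, −81]] · [[−1, −3], [1, 2]] = [[81, 0], [0, 81]].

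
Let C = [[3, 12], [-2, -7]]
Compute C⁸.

tr C = -4 and det C = 3, so the characteristic polynomial is λ² − (-4)λ + (3) with roots -3 and -1.
Eigenvectors give P = [[-2, 3], [1, -1]] with P⁻¹ = [[1, 3], [1, 2]], and C = P·diag(-3, -1)·P⁻¹.
Then C⁸ = P·diag(6561, 1)·P⁻¹ = [[-13122, 3], [6561, -1]] · [[1, 3], [1, 2]] = [[-13119, -39360], [6560, 19681]].

[[-13119, -39360], [6560, 19681]]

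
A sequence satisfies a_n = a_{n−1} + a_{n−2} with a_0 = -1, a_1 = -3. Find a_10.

-199

With companion matrix B = [[1, 1], [1, 0]], [a_n, a_{n−1}]ᵀ = B·[a_{n−1}, a_{n−2}]ᵀ, so [a_10, a_9]ᵀ = B⁹·[a_1, a_0]ᵀ.
B⁹ = [[55, 34], [34, 21]], giving [a_10, a_9]ᵀ = [[-199], [-123]].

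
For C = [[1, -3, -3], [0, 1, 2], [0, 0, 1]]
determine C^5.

C = I + N where N = [[0, -3, -3], [0, 0, 2], [0, 0, 0]] is strictly upper-triangular, so N^3 = 0.
(I + N)^5 = I + 5·N + 10·N^2 = [[1, -15, -75], [0, 1, 10], [0, 0, 1]].

[[1, -15, -75], [0, 1, 10], [0, 0, 1]]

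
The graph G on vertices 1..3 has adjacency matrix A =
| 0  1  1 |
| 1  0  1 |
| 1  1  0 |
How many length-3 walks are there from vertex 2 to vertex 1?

The number of length-3 walks from vertex 2 to vertex 1 is entry (2,1) of A³, where A is the adjacency matrix.
A² = [[2, 1, 1], [1, 2, 1], [1, 1, 2]]
A³ = [[2, 3, 3], [3, 2, 3], [3, 3, 2]]

3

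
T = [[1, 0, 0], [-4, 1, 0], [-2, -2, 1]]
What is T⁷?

[[1, 0, 0], [-28, 1, 0], [154, -14, 1]]

T = I + N where N = [[0, 0, 0], [-4, 0, 0], [-2, -2, 0]] is strictly lower-triangular, so N³ = 0.
(I + N)⁷ = I + 7·N + 21·N² = [[1, 0, 0], [-28, 1, 0], [154, -14, 1]].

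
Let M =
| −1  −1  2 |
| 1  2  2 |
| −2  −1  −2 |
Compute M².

[[−4, −3, −8], [−3, 1, 2], [5, 2, −2]]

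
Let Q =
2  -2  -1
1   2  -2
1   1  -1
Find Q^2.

[[1, -9, 3], [2, 0, -3], [2, -1, -2]]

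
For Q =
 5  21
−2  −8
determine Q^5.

tr Q = −3 and det Q = 2, so the characteristic polynomial is λ² − (−3)λ + (2) with roots −2 and −1.
Eigenvectors give P = [[3, −7], [−1, 2]] with P⁻¹ = [[−2, −7], [−1, −3]], and Q = P·diag(−2, −1)·P⁻¹.
Then Q^5 = P·diag(−32, −1)·P⁻¹ = [[−96, 7], [32, −2]] · [[−2, −7], [−1, −3]] = [[185, 651], [−62, −218]].

[[185, 651], [−62, −218]]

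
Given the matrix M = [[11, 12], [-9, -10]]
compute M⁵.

[[131, 132], [-99, -100]]

tr M = 1 and det M = -2, so the characteristic polynomial is λ² − (1)λ + (-2) with roots -1 and 2.
Eigenvectors give P = [[-1, 4], [1, -3]] with P⁻¹ = [[3, 4], [1, 1]], and M = P·diag(-1, 2)·P⁻¹.
Then M⁵ = P·diag(-1, 32)·P⁻¹ = [[1, 128], [-1, -96]] · [[3, 4], [1, 1]] = [[131, 132], [-99, -100]].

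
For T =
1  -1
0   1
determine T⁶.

[[1, -6], [0, 1]]

T = I + N where N = [[0, -1], [0, 0]] is strictly upper-triangular, so N² = 0.
(I + N)⁶ = I + 6·N = [[1, -6], [0, 1]].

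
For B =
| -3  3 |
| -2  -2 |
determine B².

[[3, -15], [10, -2]]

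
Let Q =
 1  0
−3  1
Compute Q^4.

[[1, 0], [−12, 1]]

Q = I + N where N = [[0, 0], [−3, 0]] is strictly lower-triangular, so N^2 = 0.
(I + N)^4 = I + 4·N = [[1, 0], [−12, 1]].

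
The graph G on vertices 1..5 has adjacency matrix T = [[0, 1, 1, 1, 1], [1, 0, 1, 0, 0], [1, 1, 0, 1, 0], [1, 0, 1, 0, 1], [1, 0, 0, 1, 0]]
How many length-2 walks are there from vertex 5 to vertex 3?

The number of length-2 walks from vertex 5 to vertex 3 is entry (5,3) of T², where T is the adjacency matrix.
T² = [[4, 1, 2, 2, 1], [1, 2, 1, 2, 1], [2, 1, 3, 1, 2], [2, 2, 1, 3, 1], [1, 1, 2, 1, 2]]

2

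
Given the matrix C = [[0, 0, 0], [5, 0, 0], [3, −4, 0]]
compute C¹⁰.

[[0, 0, 0], [0, 0, 0], [0, 0, 0]]

C is strictly triangular, hence nilpotent: C³ = 0, so C¹⁰ = 0.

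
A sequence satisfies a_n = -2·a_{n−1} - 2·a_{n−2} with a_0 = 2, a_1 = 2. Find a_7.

-48

With companion matrix B = [[-2, -2], [1, 0]], [a_n, a_{n−1}]ᵀ = B·[a_{n−1}, a_{n−2}]ᵀ, so [a_7, a_6]ᵀ = B^6·[a_1, a_0]ᵀ.
B^6 = [[-8, -16], [8, 8]], giving [a_7, a_6]ᵀ = [[-48], [32]].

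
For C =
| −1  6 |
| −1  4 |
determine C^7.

tr C = 3 and det C = 2, so the characteristic polynomial is λ² − (3)λ + (2) with roots 2 and 1.
Eigenvectors give P = [[2, 3], [1, 1]] with P⁻¹ = [[−1, 3], [1, −2]], and C = P·diag(2, 1)·P⁻¹.
Then C^7 = P·diag(128, 1)·P⁻¹ = [[256, 3], [128, 1]] · [[−1, 3], [1, −2]] = [[−253, 762], [−127, 382]].

[[−253, 762], [−127, 382]]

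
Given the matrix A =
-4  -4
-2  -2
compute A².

[[24, 24], [12, 12]]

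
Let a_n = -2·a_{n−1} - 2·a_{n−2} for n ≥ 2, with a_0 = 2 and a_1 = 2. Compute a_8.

32

With companion matrix M = [[-2, -2], [1, 0]], [a_n, a_{n−1}]ᵀ = M·[a_{n−1}, a_{n−2}]ᵀ, so [a_8, a_7]ᵀ = M^7·[a_1, a_0]ᵀ.
M^7 = [[0, 16], [-8, -16]], giving [a_8, a_7]ᵀ = [[32], [-48]].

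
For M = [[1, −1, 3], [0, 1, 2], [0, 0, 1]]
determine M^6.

M = I + N where N = [[0, −1, 3], [0, 0, 2], [0, 0, 0]] is strictly upper-triangular, so N^3 = 0.
(I + N)^6 = I + 6·N + 15·N^2 = [[1, −6, −12], [0, 1, 12], [0, 0, 1]].

[[1, −6, −12], [0, 1, 12], [0, 0, 1]]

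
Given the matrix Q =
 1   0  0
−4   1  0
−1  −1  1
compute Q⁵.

Q = I + N where N = [[0, 0, 0], [−4, 0, 0], [−1, −1, 0]] is strictly lower-triangular, so N³ = 0.
(I + N)⁵ = I + 5·N + 10·N² = [[1, 0, 0], [−20, 1, 0], [35, −5, 1]].

[[1, 0, 0], [−20, 1, 0], [35, −5, 1]]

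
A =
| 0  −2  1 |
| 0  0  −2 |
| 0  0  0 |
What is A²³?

A is strictly triangular, hence nilpotent: A³ = 0, so A²³ = 0.

[[0, 0, 0], [0, 0, 0], [0, 0, 0]]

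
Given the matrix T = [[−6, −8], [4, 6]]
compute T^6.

tr T = 0 and det T = −4, so the characteristic polynomial is λ² − (0)λ + (−4) with roots 2 and −2.
Eigenvectors give P = [[−1, 2], [1, −1]] with P⁻¹ = [[1, 2], [1, 1]], and T = P·diag(2, −2)·P⁻¹.
Then T^6 = P·diag(64, 64)·P⁻¹ = [[−64, 128], [64, −64]] · [[1, 2], [1, 1]] = [[64, 0], [0, 64]].

[[64, 0], [0, 64]]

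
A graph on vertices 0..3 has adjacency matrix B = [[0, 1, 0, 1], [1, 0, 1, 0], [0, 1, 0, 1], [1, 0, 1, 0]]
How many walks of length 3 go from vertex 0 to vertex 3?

The number of length-3 walks from vertex 0 to vertex 3 is entry (0,3) of B³, where B is the adjacency matrix.
B² = [[2, 0, 2, 0], [0, 2, 0, 2], [2, 0, 2, 0], [0, 2, 0, 2]]
B³ = [[0, 4, 0, 4], [4, 0, 4, 0], [0, 4, 0, 4], [4, 0, 4, 0]]

4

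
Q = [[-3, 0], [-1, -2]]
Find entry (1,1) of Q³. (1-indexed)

-27

tr Q = -5 and det Q = 6, so the characteristic polynomial is λ² − (-5)λ + (6) with roots -2 and -3.
Eigenvectors give P = [[0, 1], [-1, 1]] with P⁻¹ = [[1, -1], [1, 0]], and Q = P·diag(-2, -3)·P⁻¹.
Then Q³ = P·diag(-8, -27)·P⁻¹ = [[0, -27], [8, -27]] · [[1, -1], [1, 0]] = [[-27, 0], [-19, -8]].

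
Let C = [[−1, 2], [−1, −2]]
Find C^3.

[[7, 10], [−5, 2]]

C^2 = [[−1, −6], [3, 2]]
C^3 = [[7, 10], [−5, 2]]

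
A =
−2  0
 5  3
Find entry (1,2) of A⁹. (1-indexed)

tr A = 1 and det A = −6, so the characteristic polynomial is λ² − (1)λ + (−6) with roots −2 and 3.
Eigenvectors give P = [[−1, 0], [1, 1]] with P⁻¹ = [[−1, 0], [1, 1]], and A = P·diag(−2, 3)·P⁻¹.
Then A⁹ = P·diag(−512, 19683)·P⁻¹ = [[512, 0], [−512, 19683]] · [[−1, 0], [1, 1]] = [[−512, 0], [20195, 19683]].

0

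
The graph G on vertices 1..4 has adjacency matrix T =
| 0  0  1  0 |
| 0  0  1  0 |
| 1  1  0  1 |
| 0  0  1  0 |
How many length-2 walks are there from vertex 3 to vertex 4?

0

The number of length-2 walks from vertex 3 to vertex 4 is entry (3,4) of T², where T is the adjacency matrix.
T² = [[1, 1, 0, 1], [1, 1, 0, 1], [0, 0, 3, 0], [1, 1, 0, 1]]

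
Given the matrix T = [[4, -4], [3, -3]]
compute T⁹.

T² = T (a projection; rank 1, trace 1), so T⁹ = T.

[[4, -4], [3, -3]]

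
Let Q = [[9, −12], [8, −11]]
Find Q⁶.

tr Q = −2 and det Q = −3, so the characteristic polynomial is λ² − (−2)λ + (−3) with roots 1 and −3.
Eigenvectors give P = [[−3, 1], [−2, 1]] with P⁻¹ = [[−1, 1], [−2, 3]], and Q = P·diag(1, −3)·P⁻¹.
Then Q⁶ = P·diag(1, 729)·P⁻¹ = [[−3, 729], [−2, 729]] · [[−1, 1], [−2, 3]] = [[−1455, 2184], [−1456, 2185]].

[[−1455, 2184], [−1456, 2185]]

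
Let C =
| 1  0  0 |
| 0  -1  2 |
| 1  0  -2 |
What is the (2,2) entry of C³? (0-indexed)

C² = [[1, 0, 0], [2, 1, -6], [-1, 0, 4]]
C³ = [[1, 0, 0], [-4, -1, 14], [3, 0, -8]]

-8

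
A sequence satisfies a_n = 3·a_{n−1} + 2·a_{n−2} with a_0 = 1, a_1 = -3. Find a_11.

With companion matrix C = [[3, 2], [1, 0]], [a_n, a_{n−1}]ᵀ = C·[a_{n−1}, a_{n−2}]ᵀ, so [a_11, a_10]ᵀ = C^10·[a_1, a_0]ᵀ.
C^10 = [[283667, 159294], [79647, 44726]], giving [a_11, a_10]ᵀ = [[-691707], [-194215]].

-691707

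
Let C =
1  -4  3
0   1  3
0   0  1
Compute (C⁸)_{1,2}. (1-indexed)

C = I + N where N = [[0, -4, 3], [0, 0, 3], [0, 0, 0]] is strictly upper-triangular, so N³ = 0.
(I + N)⁸ = I + 8·N + 28·N² = [[1, -32, -312], [0, 1, 24], [0, 0, 1]].

-32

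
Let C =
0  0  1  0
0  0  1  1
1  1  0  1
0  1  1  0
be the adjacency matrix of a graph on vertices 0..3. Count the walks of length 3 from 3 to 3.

The number of length-3 walks from vertex 3 to vertex 3 is entry (3,3) of C³, where C is the adjacency matrix.
C² = [[1, 1, 0, 1], [1, 2, 1, 1], [0, 1, 3, 1], [1, 1, 1, 2]]
C³ = [[0, 1, 3, 1], [1, 2, 4, 3], [3, 4, 2, 4], [1, 3, 4, 2]]

2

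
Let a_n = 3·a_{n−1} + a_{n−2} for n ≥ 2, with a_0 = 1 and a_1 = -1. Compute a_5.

-76

With companion matrix Q = [[3, 1], [1, 0]], [a_n, a_{n−1}]ᵀ = Q·[a_{n−1}, a_{n−2}]ᵀ, so [a_5, a_4]ᵀ = Q^4·[a_1, a_0]ᵀ.
Q^4 = [[109, 33], [33, 10]], giving [a_5, a_4]ᵀ = [[-76], [-23]].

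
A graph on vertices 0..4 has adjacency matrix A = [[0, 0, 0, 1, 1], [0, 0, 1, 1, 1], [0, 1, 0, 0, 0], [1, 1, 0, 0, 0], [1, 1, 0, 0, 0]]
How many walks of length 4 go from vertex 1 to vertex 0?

10

The number of length-4 walks from vertex 1 to vertex 0 is entry (1,0) of A⁴, where A is the adjacency matrix.
A² = [[2, 2, 0, 0, 0], [2, 3, 0, 0, 0], [0, 0, 1, 1, 1], [0, 0, 1, 2, 2], [0, 0, 1, 2, 2]]
A³ = [[0, 0, 2, 4, 4], [0, 0, 3, 5, 5], [2, 3, 0, 0, 0], [4, 5, 0, 0, 0], [4, 5, 0, 0, 0]]
A⁴ = [[8, 10, 0, 0, 0], [10, 13, 0, 0, 0], [0, 0, 3, 5, 5], [0, 0, 5, 9, 9], [0, 0, 5, 9, 9]]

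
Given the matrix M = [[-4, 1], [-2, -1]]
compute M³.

[[-46, 19], [-38, 11]]

tr M = -5 and det M = 6, so the characteristic polynomial is λ² − (-5)λ + (6) with roots -2 and -3.
Eigenvectors give P = [[1, -1], [2, -1]] with P⁻¹ = [[-1, 1], [-2, 1]], and M = P·diag(-2, -3)·P⁻¹.
Then M³ = P·diag(-8, -27)·P⁻¹ = [[-8, 27], [-16, 27]] · [[-1, 1], [-2, 1]] = [[-46, 19], [-38, 11]].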